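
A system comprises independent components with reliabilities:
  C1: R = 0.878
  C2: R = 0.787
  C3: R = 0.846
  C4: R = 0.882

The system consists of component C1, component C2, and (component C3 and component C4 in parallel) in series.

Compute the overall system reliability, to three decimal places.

0.678

Parallel (C3 and C4): 1 − (1 − 0.84600)(1 − 0.88200) = 0.98183
Series (C1, C2, and [0.98183]): 0.87800 × 0.78700 × 0.98183 = 0.678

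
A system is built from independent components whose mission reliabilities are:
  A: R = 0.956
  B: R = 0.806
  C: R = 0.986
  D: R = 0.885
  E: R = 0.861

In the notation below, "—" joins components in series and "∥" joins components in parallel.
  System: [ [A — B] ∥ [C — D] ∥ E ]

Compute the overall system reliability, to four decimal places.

0.9959

Series (A and B): 0.956000 × 0.806000 = 0.770536
Series (C and D): 0.986000 × 0.885000 = 0.872610
Parallel ([0.770536], [0.872610], and E): 1 − (1 − 0.770536)(1 − 0.872610)(1 − 0.861000) = 0.9959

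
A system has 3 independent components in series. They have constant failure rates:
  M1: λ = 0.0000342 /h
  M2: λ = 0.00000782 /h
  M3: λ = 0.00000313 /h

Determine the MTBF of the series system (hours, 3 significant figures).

Series of exponential components: λ_sys = Σ λ_i
λ_sys = 0.0000342 + 0.00000782 + 0.00000313 = 4.5150e-05 /h
MTBF = 1 / λ_sys = 22100 h

22100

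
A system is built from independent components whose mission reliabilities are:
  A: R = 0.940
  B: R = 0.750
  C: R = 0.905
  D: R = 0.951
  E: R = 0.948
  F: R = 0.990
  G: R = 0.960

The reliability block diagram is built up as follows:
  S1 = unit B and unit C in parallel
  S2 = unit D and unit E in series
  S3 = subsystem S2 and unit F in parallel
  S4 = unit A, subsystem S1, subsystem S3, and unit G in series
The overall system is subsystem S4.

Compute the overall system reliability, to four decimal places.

Parallel (B and C): 1 − (1 − 0.750000)(1 − 0.905000) = 0.976250
Series (D and E): 0.951000 × 0.948000 = 0.901548
Parallel ([0.901548] and F): 1 − (1 − 0.901548)(1 − 0.990000) = 0.999015
Series (A, [0.976250], [0.999015], and G): 0.940000 × 0.976250 × 0.999015 × 0.960000 = 0.8801

0.8801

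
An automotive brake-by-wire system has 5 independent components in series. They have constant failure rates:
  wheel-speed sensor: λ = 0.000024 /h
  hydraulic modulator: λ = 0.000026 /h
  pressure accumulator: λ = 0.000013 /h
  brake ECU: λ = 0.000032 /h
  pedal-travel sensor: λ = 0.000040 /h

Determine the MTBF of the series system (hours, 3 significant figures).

Series of exponential components: λ_sys = Σ λ_i
λ_sys = 0.000024 + 0.000026 + 0.000013 + 0.000032 + 0.000040 = 1.3500e-04 /h
MTBF = 1 / λ_sys = 7410 h

7410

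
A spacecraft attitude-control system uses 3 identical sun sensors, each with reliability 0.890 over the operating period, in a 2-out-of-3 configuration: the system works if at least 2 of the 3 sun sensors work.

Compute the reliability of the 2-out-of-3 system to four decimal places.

R = Σ_{i=2}^{3} C(3,i) p^i (1−p)^{3−i} with p = 0.890
C(3,2)·0.890^2·0.110^1 = 0.261393
C(3,3)·0.890^3·0.110^0 = 0.704969
Sum = 0.9664

0.9664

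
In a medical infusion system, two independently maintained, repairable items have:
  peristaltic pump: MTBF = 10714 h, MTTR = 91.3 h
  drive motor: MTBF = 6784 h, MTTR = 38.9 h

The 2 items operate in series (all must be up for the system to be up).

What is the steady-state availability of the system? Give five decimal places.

0.98590

A(peristaltic pump) = MTBF/(MTBF+MTTR) = 10714/(10714+91.3) = 0.991550
A(drive motor) = MTBF/(MTBF+MTTR) = 6784/(6784+38.9) = 0.994299
Series availability: 0.991550 × 0.994299 = 0.98590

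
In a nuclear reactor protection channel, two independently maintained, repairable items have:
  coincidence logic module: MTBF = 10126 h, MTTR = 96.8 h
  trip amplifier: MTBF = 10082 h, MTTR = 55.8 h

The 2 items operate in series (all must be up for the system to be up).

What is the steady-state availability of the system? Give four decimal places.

A(coincidence logic module) = MTBF/(MTBF+MTTR) = 10126/(10126+96.8) = 0.990531
A(trip amplifier) = MTBF/(MTBF+MTTR) = 10082/(10082+55.8) = 0.994496
Series availability: 0.990531 × 0.994496 = 0.9851

0.9851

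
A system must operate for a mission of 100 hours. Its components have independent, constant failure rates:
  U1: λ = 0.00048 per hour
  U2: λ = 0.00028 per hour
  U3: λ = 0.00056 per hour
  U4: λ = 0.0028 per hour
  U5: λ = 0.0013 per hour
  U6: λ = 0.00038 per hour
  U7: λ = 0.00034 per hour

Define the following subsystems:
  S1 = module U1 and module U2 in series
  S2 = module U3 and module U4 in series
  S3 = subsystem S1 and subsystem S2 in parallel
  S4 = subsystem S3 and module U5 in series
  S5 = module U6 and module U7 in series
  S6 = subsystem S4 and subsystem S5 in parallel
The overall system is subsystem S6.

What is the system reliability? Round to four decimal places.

0.9903

R(U1) = exp(−0.00048 × 100) = 0.953134
R(U2) = exp(−0.00028 × 100) = 0.972388
R(U3) = exp(−0.00056 × 100) = 0.945539
R(U4) = exp(−0.0028 × 100) = 0.755784
R(U5) = exp(−0.0013 × 100) = 0.878095
R(U6) = exp(−0.00038 × 100) = 0.962713
R(U7) = exp(−0.00034 × 100) = 0.966572
Series (U1 and U2): 0.953134 × 0.972388 = 0.926816
Series (U3 and U4): 0.945539 × 0.755784 = 0.714623
Parallel ([0.926816] and [0.714623]): 1 − (1 − 0.926816)(1 − 0.714623) = 0.979115
Series ([0.979115] and U5): 0.979115 × 0.878095 = 0.859756
Series (U6 and U7): 0.962713 × 0.966572 = 0.930531
Parallel ([0.859756] and [0.930531]): 1 − (1 − 0.859756)(1 − 0.930531) = 0.9903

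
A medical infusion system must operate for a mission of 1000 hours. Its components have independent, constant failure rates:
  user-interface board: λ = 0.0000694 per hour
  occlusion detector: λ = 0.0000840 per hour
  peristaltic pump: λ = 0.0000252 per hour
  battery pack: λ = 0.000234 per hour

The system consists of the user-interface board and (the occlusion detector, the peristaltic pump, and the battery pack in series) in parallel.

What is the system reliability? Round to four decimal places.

0.9805

R(user-interface board) = exp(−0.0000694 × 1000) = 0.932953
R(occlusion detector) = exp(−0.0000840 × 1000) = 0.919431
R(peristaltic pump) = exp(−0.0000252 × 1000) = 0.975115
R(battery pack) = exp(−0.000234 × 1000) = 0.791362
Series (occlusion detector, peristaltic pump, and battery pack): 0.919431 × 0.975115 × 0.791362 = 0.709496
Parallel (user-interface board and [0.709496]): 1 − (1 − 0.932953)(1 − 0.709496) = 0.9805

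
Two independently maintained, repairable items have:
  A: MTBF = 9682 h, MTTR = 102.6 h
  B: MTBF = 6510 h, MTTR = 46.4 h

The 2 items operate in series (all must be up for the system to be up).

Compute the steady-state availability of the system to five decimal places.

A(A) = MTBF/(MTBF+MTTR) = 9682/(9682+102.6) = 0.989514
A(B) = MTBF/(MTBF+MTTR) = 6510/(6510+46.4) = 0.992923
Series availability: 0.989514 × 0.992923 = 0.98251

0.98251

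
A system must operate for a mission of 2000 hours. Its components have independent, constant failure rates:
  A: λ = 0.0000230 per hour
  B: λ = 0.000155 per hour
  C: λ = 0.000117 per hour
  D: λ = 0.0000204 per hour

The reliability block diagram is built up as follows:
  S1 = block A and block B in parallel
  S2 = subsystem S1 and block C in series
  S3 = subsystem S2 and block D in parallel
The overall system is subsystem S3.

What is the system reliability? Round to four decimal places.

R(A) = exp(−0.0000230 × 2000) = 0.955042
R(B) = exp(−0.000155 × 2000) = 0.733447
R(C) = exp(−0.000117 × 2000) = 0.791362
R(D) = exp(−0.0000204 × 2000) = 0.960021
Parallel (A and B): 1 − (1 − 0.955042)(1 − 0.733447) = 0.988016
Series ([0.988016] and C): 0.988016 × 0.791362 = 0.781878
Parallel ([0.781878] and D): 1 − (1 − 0.781878)(1 − 0.960021) = 0.9913

0.9913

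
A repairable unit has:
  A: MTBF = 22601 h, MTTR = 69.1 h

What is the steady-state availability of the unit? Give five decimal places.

A(A) = MTBF/(MTBF+MTTR) = 22601/(22601+69.1) = 0.99695

0.99695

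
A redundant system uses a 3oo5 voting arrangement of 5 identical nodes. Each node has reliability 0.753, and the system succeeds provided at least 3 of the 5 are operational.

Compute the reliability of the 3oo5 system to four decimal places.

R = Σ_{i=3}^{5} C(5,i) p^i (1−p)^{5−i} with p = 0.753
C(5,3)·0.753^3·0.247^2 = 0.260483
C(5,4)·0.753^4·0.247^1 = 0.397052
C(5,5)·0.753^5·0.247^0 = 0.242089
Sum = 0.8996

0.8996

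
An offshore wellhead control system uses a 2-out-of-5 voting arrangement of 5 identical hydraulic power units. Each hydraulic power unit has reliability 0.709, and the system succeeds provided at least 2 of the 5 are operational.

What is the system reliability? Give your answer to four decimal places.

R = Σ_{i=2}^{5} C(5,i) p^i (1−p)^{5−i} with p = 0.709
C(5,2)·0.709^2·0.291^3 = 0.123872
C(5,3)·0.709^3·0.291^2 = 0.301804
C(5,4)·0.709^4·0.291^1 = 0.367661
C(5,5)·0.709^5·0.291^0 = 0.179156
Sum = 0.9725

0.9725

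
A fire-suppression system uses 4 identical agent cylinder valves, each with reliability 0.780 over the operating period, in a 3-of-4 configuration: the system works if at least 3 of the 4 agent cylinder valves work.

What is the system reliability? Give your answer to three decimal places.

0.788

R = Σ_{i=3}^{4} C(4,i) p^i (1−p)^{4−i} with p = 0.780
C(4,3)·0.780^3·0.220^1 = 0.41761
C(4,4)·0.780^4·0.220^0 = 0.37015
Sum = 0.788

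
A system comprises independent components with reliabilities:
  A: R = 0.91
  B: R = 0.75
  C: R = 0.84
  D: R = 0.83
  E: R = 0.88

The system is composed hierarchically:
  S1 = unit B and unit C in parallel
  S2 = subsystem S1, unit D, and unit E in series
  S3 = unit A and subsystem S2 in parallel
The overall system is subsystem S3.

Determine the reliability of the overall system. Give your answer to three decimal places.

0.973

Parallel (B and C): 1 − (1 − 0.75000)(1 − 0.84000) = 0.96000
Series ([0.96000], D, and E): 0.96000 × 0.83000 × 0.88000 = 0.70118
Parallel (A and [0.70118]): 1 − (1 − 0.91000)(1 − 0.70118) = 0.973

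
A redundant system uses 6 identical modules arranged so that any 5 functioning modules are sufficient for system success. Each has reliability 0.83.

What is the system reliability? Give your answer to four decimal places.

0.7287

R = Σ_{i=5}^{6} C(6,i) p^i (1−p)^{6−i} with p = 0.83
C(6,5)·0.83^5·0.17^1 = 0.401782
C(6,6)·0.83^6·0.17^0 = 0.326940
Sum = 0.7287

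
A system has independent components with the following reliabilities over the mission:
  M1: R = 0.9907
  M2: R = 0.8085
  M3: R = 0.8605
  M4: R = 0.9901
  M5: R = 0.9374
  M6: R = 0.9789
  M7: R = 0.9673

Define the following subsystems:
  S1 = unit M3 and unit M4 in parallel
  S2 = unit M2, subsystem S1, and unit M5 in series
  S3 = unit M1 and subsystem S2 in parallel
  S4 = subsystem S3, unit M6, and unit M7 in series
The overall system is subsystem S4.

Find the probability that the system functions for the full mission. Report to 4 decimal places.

Parallel (M3 and M4): 1 − (1 − 0.860500)(1 − 0.990100) = 0.998619
Series (M2, [0.998619], and M5): 0.808500 × 0.998619 × 0.937400 = 0.756841
Parallel (M1 and [0.756841]): 1 − (1 − 0.990700)(1 − 0.756841) = 0.997739
Series ([0.997739], M6, and M7): 0.997739 × 0.978900 × 0.967300 = 0.9447

0.9447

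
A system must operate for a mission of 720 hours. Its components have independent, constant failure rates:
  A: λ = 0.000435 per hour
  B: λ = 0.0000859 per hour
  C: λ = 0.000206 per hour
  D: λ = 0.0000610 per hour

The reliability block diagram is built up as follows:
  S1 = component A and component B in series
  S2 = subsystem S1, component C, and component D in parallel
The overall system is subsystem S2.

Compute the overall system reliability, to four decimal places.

0.9981

R(A) = exp(−0.000435 × 720) = 0.731104
R(B) = exp(−0.0000859 × 720) = 0.940026
R(C) = exp(−0.000206 × 720) = 0.862155
R(D) = exp(−0.0000610 × 720) = 0.957031
Series (A and B): 0.731104 × 0.940026 = 0.687257
Parallel ([0.687257], C, and D): 1 − (1 − 0.687257)(1 − 0.862155)(1 − 0.957031) = 0.9981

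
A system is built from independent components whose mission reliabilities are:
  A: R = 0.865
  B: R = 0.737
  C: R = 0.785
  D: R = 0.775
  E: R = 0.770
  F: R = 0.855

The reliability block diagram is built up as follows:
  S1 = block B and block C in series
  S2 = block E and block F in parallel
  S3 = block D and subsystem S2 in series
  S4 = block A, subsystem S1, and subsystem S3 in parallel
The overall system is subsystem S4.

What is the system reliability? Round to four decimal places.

0.9857

Series (B and C): 0.737000 × 0.785000 = 0.578545
Parallel (E and F): 1 − (1 − 0.770000)(1 − 0.855000) = 0.966650
Series (D and [0.966650]): 0.775000 × 0.966650 = 0.749154
Parallel (A, [0.578545], and [0.749154]): 1 − (1 − 0.865000)(1 − 0.578545)(1 − 0.749154) = 0.9857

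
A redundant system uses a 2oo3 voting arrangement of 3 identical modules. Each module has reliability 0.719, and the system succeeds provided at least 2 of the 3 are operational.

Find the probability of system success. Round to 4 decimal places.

0.8075

R = Σ_{i=2}^{3} C(3,i) p^i (1−p)^{3−i} with p = 0.719
C(3,2)·0.719^2·0.281^1 = 0.435798
C(3,3)·0.719^3·0.281^0 = 0.371695
Sum = 0.8075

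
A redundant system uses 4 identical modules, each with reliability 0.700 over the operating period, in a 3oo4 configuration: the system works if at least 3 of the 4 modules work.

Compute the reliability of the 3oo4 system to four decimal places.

R = Σ_{i=3}^{4} C(4,i) p^i (1−p)^{4−i} with p = 0.700
C(4,3)·0.700^3·0.300^1 = 0.411600
C(4,4)·0.700^4·0.300^0 = 0.240100
Sum = 0.6517

0.6517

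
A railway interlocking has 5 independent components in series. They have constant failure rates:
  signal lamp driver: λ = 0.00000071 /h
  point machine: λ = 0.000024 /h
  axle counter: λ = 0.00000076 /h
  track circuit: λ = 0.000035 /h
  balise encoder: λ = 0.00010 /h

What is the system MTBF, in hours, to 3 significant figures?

6230

Series of exponential components: λ_sys = Σ λ_i
λ_sys = 0.00000071 + 0.000024 + 0.00000076 + 0.000035 + 0.00010 = 1.6047e-04 /h
MTBF = 1 / λ_sys = 6230 h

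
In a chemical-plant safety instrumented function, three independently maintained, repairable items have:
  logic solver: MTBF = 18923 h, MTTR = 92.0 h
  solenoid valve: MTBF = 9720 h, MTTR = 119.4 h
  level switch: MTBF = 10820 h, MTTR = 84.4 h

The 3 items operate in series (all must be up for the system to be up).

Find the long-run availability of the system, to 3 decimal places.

0.975

A(logic solver) = MTBF/(MTBF+MTTR) = 18923/(18923+92.0) = 0.995162
A(solenoid valve) = MTBF/(MTBF+MTTR) = 9720/(9720+119.4) = 0.987865
A(level switch) = MTBF/(MTBF+MTTR) = 10820/(10820+84.4) = 0.992260
Series availability: 0.995162 × 0.987865 × 0.992260 = 0.975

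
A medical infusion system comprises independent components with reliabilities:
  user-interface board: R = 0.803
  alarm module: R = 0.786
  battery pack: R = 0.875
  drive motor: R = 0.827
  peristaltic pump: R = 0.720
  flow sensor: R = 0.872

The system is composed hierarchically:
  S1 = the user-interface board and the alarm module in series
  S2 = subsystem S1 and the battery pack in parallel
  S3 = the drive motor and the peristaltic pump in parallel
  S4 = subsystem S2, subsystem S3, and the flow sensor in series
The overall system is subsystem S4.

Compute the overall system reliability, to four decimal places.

Series (user-interface board and alarm module): 0.803000 × 0.786000 = 0.631158
Parallel ([0.631158] and battery pack): 1 − (1 − 0.631158)(1 − 0.875000) = 0.953895
Parallel (drive motor and peristaltic pump): 1 − (1 − 0.827000)(1 − 0.720000) = 0.951560
Series ([0.953895], [0.951560], and flow sensor): 0.953895 × 0.951560 × 0.872000 = 0.7915

0.7915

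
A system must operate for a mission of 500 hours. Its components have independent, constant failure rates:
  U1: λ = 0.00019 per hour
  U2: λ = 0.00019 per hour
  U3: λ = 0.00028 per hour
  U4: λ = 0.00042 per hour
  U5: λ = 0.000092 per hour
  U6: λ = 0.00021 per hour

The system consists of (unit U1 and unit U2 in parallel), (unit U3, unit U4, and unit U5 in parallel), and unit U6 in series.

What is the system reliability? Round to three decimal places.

R(U1) = exp(−0.00019 × 500) = 0.90937
R(U2) = exp(−0.00019 × 500) = 0.90937
R(U3) = exp(−0.00028 × 500) = 0.86936
R(U4) = exp(−0.00042 × 500) = 0.81058
R(U5) = exp(−0.000092 × 500) = 0.95504
R(U6) = exp(−0.00021 × 500) = 0.90032
Parallel (U1 and U2): 1 − (1 − 0.90937)(1 − 0.90937) = 0.99179
Parallel (U3, U4, and U5): 1 − (1 − 0.86936)(1 − 0.81058)(1 − 0.95504) = 0.99889
Series ([0.99179], [0.99889], and U6): 0.99179 × 0.99889 × 0.90032 = 0.892

0.892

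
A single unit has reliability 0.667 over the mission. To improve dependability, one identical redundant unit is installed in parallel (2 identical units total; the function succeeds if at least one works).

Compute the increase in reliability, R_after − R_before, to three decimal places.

R_before = 0.667
R_after = 1 − (1 − 0.667)^2 = 0.889
ΔR = 0.889 − 0.667 = 0.222

0.222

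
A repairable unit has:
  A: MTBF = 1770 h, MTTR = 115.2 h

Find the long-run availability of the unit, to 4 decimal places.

A(A) = MTBF/(MTBF+MTTR) = 1770/(1770+115.2) = 0.9389

0.9389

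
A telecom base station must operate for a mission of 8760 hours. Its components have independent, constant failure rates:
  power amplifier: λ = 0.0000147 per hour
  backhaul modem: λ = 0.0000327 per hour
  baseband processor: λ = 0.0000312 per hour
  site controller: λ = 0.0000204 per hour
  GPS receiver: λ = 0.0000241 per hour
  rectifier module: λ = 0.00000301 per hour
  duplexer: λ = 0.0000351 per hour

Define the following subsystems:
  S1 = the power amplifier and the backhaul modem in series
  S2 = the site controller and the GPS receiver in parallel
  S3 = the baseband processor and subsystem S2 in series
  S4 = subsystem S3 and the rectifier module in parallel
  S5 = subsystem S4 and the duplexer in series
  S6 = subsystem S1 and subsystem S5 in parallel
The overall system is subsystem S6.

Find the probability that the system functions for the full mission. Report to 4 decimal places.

0.9083

R(power amplifier) = exp(−0.0000147 × 8760) = 0.879174
R(backhaul modem) = exp(−0.0000327 × 8760) = 0.750923
R(baseband processor) = exp(−0.0000312 × 8760) = 0.760855
R(site controller) = exp(−0.0000204 × 8760) = 0.836353
R(GPS receiver) = exp(−0.0000241 × 8760) = 0.809680
R(rectifier module) = exp(−0.00000301 × 8760) = 0.973977
R(duplexer) = exp(−0.0000351 × 8760) = 0.735301
Series (power amplifier and backhaul modem): 0.879174 × 0.750923 = 0.660192
Parallel (site controller and GPS receiver): 1 − (1 − 0.836353)(1 − 0.809680) = 0.968855
Series (baseband processor and [0.968855]): 0.760855 × 0.968855 = 0.737158
Parallel ([0.737158] and rectifier module): 1 − (1 − 0.737158)(1 − 0.973977) = 0.993160
Series ([0.993160] and duplexer): 0.993160 × 0.735301 = 0.730272
Parallel ([0.660192] and [0.730272]): 1 − (1 − 0.660192)(1 − 0.730272) = 0.9083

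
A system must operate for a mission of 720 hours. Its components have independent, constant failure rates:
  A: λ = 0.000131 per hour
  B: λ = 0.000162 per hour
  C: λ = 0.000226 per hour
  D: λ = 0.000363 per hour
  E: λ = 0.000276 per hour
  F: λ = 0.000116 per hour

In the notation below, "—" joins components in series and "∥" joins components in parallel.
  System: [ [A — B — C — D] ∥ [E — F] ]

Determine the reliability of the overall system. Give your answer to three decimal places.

0.884

R(A) = exp(−0.000131 × 720) = 0.90999
R(B) = exp(−0.000162 × 720) = 0.88991
R(C) = exp(−0.000226 × 720) = 0.84983
R(D) = exp(−0.000363 × 720) = 0.77000
R(E) = exp(−0.000276 × 720) = 0.81978
R(F) = exp(−0.000116 × 720) = 0.91987
Series (A, B, C, and D): 0.90999 × 0.88991 × 0.84983 × 0.77000 = 0.52991
Series (E and F): 0.81978 × 0.91987 = 0.75409
Parallel ([0.52991] and [0.75409]): 1 − (1 − 0.52991)(1 − 0.75409) = 0.884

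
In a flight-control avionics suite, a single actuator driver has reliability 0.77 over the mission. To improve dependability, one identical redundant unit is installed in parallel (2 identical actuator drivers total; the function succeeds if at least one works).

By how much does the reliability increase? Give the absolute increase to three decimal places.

R_before = 0.77
R_after = 1 − (1 − 0.77)^2 = 0.947
ΔR = 0.947 − 0.77 = 0.177

0.177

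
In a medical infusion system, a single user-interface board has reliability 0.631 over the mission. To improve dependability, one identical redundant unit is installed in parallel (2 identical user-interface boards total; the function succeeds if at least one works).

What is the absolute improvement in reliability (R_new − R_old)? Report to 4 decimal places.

0.2328

R_before = 0.631
R_after = 1 − (1 − 0.631)^2 = 0.8638
ΔR = 0.8638 − 0.631 = 0.2328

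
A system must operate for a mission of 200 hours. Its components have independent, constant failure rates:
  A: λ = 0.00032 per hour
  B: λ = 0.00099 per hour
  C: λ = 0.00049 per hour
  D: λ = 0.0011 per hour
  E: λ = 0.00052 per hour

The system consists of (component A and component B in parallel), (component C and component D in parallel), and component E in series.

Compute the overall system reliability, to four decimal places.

R(A) = exp(−0.00032 × 200) = 0.938005
R(B) = exp(−0.00099 × 200) = 0.820370
R(C) = exp(−0.00049 × 200) = 0.906649
R(D) = exp(−0.0011 × 200) = 0.802519
R(E) = exp(−0.00052 × 200) = 0.901225
Parallel (A and B): 1 − (1 − 0.938005)(1 − 0.820370) = 0.988864
Parallel (C and D): 1 − (1 − 0.906649)(1 − 0.802519) = 0.981565
Series ([0.988864], [0.981565], and E): 0.988864 × 0.981565 × 0.901225 = 0.8748

0.8748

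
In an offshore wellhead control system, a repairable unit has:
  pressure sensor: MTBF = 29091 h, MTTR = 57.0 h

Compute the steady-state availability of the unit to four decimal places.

A(pressure sensor) = MTBF/(MTBF+MTTR) = 29091/(29091+57.0) = 0.9980

0.9980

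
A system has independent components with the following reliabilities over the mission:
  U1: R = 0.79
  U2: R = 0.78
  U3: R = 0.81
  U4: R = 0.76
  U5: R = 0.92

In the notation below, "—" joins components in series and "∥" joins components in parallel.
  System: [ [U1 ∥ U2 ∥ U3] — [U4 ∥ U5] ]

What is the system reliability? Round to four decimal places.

0.9722

Parallel (U1, U2, and U3): 1 − (1 − 0.790000)(1 − 0.780000)(1 − 0.810000) = 0.991222
Parallel (U4 and U5): 1 − (1 − 0.760000)(1 − 0.920000) = 0.980800
Series ([0.991222] and [0.980800]): 0.991222 × 0.980800 = 0.9722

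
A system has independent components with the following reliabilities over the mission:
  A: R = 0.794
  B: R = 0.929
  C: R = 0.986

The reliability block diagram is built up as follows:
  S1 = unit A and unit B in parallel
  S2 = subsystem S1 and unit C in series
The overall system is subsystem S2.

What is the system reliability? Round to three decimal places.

0.972

Parallel (A and B): 1 − (1 − 0.79400)(1 − 0.92900) = 0.98537
Series ([0.98537] and C): 0.98537 × 0.98600 = 0.972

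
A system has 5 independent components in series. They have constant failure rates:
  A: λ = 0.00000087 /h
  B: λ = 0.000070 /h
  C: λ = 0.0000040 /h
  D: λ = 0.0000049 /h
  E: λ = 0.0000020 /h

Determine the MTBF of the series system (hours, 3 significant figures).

12200

Series of exponential components: λ_sys = Σ λ_i
λ_sys = 0.00000087 + 0.000070 + 0.0000040 + 0.0000049 + 0.0000020 = 8.1770e-05 /h
MTBF = 1 / λ_sys = 12200 h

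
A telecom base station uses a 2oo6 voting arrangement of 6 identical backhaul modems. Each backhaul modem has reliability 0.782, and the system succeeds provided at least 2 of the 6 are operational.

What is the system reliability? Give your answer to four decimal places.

0.9976

R = Σ_{i=2}^{6} C(6,i) p^i (1−p)^{6−i} with p = 0.782
C(6,2)·0.782^2·0.218^4 = 0.020717
C(6,3)·0.782^3·0.218^3 = 0.099088
C(6,4)·0.782^4·0.218^2 = 0.266582
C(6,5)·0.782^5·0.218^1 = 0.382509
C(6,6)·0.782^6·0.218^0 = 0.228686
Sum = 0.9976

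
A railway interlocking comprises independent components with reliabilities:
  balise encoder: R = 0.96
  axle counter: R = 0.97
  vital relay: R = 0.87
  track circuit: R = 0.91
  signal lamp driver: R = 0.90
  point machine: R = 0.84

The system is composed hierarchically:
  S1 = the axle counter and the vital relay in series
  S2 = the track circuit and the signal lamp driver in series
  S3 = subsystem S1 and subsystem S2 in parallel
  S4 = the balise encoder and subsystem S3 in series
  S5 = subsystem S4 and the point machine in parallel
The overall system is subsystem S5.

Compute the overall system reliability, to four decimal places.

Series (axle counter and vital relay): 0.970000 × 0.870000 = 0.843900
Series (track circuit and signal lamp driver): 0.910000 × 0.900000 = 0.819000
Parallel ([0.843900] and [0.819000]): 1 − (1 − 0.843900)(1 − 0.819000) = 0.971746
Series (balise encoder and [0.971746]): 0.960000 × 0.971746 = 0.932876
Parallel ([0.932876] and point machine): 1 − (1 − 0.932876)(1 − 0.840000) = 0.9893

0.9893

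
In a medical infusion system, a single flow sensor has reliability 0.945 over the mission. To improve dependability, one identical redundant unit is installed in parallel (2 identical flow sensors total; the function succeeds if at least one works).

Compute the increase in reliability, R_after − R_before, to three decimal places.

0.052

R_before = 0.945
R_after = 1 − (1 − 0.945)^2 = 0.997
ΔR = 0.997 − 0.945 = 0.052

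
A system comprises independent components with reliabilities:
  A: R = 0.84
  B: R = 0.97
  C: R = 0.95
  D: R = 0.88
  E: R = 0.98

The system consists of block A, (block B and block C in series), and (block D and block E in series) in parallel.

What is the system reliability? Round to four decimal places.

0.9983

Series (B and C): 0.970000 × 0.950000 = 0.921500
Series (D and E): 0.880000 × 0.980000 = 0.862400
Parallel (A, [0.921500], and [0.862400]): 1 − (1 − 0.840000)(1 − 0.921500)(1 − 0.862400) = 0.9983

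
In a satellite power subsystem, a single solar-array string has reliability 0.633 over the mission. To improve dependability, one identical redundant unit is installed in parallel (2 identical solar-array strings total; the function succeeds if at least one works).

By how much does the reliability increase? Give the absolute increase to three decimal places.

R_before = 0.633
R_after = 1 − (1 − 0.633)^2 = 0.865
ΔR = 0.865 − 0.633 = 0.232

0.232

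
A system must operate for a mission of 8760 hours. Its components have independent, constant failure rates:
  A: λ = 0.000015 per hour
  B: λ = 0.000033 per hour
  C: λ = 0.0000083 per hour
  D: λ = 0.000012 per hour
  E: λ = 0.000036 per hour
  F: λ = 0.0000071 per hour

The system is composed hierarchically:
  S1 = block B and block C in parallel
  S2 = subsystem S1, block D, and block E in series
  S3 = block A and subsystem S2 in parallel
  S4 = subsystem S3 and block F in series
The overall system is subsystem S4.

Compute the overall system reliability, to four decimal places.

0.8986

R(A) = exp(−0.000015 × 8760) = 0.876867
R(B) = exp(−0.000033 × 8760) = 0.748952
R(C) = exp(−0.0000083 × 8760) = 0.929872
R(D) = exp(−0.000012 × 8760) = 0.900216
R(E) = exp(−0.000036 × 8760) = 0.729526
R(F) = exp(−0.0000071 × 8760) = 0.939699
Parallel (B and C): 1 − (1 − 0.748952)(1 − 0.929872) = 0.982395
Series ([0.982395], D, and E): 0.982395 × 0.900216 × 0.729526 = 0.645169
Parallel (A and [0.645169]): 1 − (1 − 0.876867)(1 − 0.645169) = 0.956309
Series ([0.956309] and F): 0.956309 × 0.939699 = 0.8986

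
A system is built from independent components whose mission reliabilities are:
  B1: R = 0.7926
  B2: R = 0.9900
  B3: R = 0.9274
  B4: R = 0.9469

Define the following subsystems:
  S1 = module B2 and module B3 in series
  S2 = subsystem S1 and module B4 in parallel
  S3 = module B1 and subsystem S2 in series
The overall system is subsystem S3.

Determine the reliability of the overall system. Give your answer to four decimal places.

Series (B2 and B3): 0.990000 × 0.927400 = 0.918126
Parallel ([0.918126] and B4): 1 − (1 − 0.918126)(1 − 0.946900) = 0.995652
Series (B1 and [0.995652]): 0.792600 × 0.995652 = 0.7892

0.7892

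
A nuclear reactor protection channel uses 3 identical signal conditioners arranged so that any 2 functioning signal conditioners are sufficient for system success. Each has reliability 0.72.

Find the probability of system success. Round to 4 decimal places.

R = Σ_{i=2}^{3} C(3,i) p^i (1−p)^{3−i} with p = 0.72
C(3,2)·0.72^2·0.28^1 = 0.435456
C(3,3)·0.72^3·0.28^0 = 0.373248
Sum = 0.8087

0.8087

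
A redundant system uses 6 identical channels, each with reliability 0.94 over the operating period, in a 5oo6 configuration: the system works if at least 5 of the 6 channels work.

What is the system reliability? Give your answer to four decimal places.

0.9541

R = Σ_{i=5}^{6} C(6,i) p^i (1−p)^{6−i} with p = 0.94
C(6,5)·0.94^5·0.06^1 = 0.264205
C(6,6)·0.94^6·0.06^0 = 0.689870
Sum = 0.9541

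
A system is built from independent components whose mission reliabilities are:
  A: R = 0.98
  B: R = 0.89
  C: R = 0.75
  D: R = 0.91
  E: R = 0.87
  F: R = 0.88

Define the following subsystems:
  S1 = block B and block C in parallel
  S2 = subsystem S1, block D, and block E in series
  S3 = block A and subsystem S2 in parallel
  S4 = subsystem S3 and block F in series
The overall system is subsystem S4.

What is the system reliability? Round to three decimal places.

0.876

Parallel (B and C): 1 − (1 − 0.89000)(1 − 0.75000) = 0.97250
Series ([0.97250], D, and E): 0.97250 × 0.91000 × 0.87000 = 0.76993
Parallel (A and [0.76993]): 1 − (1 − 0.98000)(1 − 0.76993) = 0.99540
Series ([0.99540] and F): 0.99540 × 0.88000 = 0.876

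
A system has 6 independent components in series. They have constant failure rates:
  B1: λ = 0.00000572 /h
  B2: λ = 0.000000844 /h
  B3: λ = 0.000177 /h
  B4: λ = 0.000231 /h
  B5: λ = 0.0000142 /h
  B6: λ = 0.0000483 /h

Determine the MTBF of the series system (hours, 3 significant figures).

Series of exponential components: λ_sys = Σ λ_i
λ_sys = 0.00000572 + 0.000000844 + 0.000177 + 0.000231 + 0.0000142 + 0.0000483 = 4.7706e-04 /h
MTBF = 1 / λ_sys = 2100 h

2100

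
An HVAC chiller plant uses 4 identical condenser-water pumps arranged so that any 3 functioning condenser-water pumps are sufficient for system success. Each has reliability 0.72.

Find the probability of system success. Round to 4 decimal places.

R = Σ_{i=3}^{4} C(4,i) p^i (1−p)^{4−i} with p = 0.72
C(4,3)·0.72^3·0.28^1 = 0.418038
C(4,4)·0.72^4·0.28^0 = 0.268739
Sum = 0.6868

0.6868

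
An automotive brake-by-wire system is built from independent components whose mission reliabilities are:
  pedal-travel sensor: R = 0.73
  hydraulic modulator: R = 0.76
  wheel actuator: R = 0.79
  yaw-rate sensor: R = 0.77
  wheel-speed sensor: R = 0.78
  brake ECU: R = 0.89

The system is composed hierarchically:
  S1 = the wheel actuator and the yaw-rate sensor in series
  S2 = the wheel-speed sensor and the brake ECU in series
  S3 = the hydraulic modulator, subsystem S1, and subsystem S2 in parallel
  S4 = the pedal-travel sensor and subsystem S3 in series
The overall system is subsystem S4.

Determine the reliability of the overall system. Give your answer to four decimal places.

Series (wheel actuator and yaw-rate sensor): 0.790000 × 0.770000 = 0.608300
Series (wheel-speed sensor and brake ECU): 0.780000 × 0.890000 = 0.694200
Parallel (hydraulic modulator, [0.608300], and [0.694200]): 1 − (1 − 0.760000)(1 − 0.608300)(1 − 0.694200) = 0.971252
Series (pedal-travel sensor and [0.971252]): 0.730000 × 0.971252 = 0.7090

0.7090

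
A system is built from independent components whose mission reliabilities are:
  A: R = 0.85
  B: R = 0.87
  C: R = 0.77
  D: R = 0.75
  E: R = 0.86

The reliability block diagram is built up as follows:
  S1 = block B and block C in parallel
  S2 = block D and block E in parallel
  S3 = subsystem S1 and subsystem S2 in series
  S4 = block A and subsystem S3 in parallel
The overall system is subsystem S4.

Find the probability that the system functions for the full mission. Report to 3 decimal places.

0.990

Parallel (B and C): 1 − (1 − 0.87000)(1 − 0.77000) = 0.97010
Parallel (D and E): 1 − (1 − 0.75000)(1 − 0.86000) = 0.96500
Series ([0.97010] and [0.96500]): 0.97010 × 0.96500 = 0.93615
Parallel (A and [0.93615]): 1 − (1 − 0.85000)(1 − 0.93615) = 0.990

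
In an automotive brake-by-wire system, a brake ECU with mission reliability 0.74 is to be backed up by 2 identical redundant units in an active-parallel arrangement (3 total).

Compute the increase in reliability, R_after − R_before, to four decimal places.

0.2424

R_before = 0.74
R_after = 1 − (1 − 0.74)^3 = 0.9824
ΔR = 0.9824 − 0.74 = 0.2424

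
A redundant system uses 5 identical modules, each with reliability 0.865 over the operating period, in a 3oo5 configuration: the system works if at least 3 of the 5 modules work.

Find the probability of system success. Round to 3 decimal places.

R = Σ_{i=3}^{5} C(5,i) p^i (1−p)^{5−i} with p = 0.865
C(5,3)·0.865^3·0.135^2 = 0.11795
C(5,4)·0.865^4·0.135^1 = 0.37789
C(5,5)·0.865^5·0.135^0 = 0.48426
Sum = 0.980

0.980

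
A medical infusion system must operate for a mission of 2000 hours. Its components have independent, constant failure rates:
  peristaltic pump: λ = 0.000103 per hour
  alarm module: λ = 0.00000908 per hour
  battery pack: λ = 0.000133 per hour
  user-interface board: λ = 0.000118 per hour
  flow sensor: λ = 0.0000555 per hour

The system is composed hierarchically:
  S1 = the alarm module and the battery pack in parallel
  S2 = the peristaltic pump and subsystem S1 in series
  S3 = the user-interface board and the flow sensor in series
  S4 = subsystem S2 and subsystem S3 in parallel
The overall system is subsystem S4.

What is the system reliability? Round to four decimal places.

R(peristaltic pump) = exp(−0.000103 × 2000) = 0.813833
R(alarm module) = exp(−0.00000908 × 2000) = 0.982004
R(battery pack) = exp(−0.000133 × 2000) = 0.766439
R(user-interface board) = exp(−0.000118 × 2000) = 0.789781
R(flow sensor) = exp(−0.0000555 × 2000) = 0.894939
Parallel (alarm module and battery pack): 1 − (1 − 0.982004)(1 − 0.766439) = 0.995797
Series (peristaltic pump and [0.995797]): 0.813833 × 0.995797 = 0.810412
Series (user-interface board and flow sensor): 0.789781 × 0.894939 = 0.706806
Parallel ([0.810412] and [0.706806]): 1 − (1 − 0.810412)(1 − 0.706806) = 0.9444

0.9444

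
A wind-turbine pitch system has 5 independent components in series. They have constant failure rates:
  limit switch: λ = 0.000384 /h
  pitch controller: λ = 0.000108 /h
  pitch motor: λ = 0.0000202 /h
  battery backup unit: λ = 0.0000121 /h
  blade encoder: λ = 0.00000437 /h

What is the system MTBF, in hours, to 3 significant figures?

1890

Series of exponential components: λ_sys = Σ λ_i
λ_sys = 0.000384 + 0.000108 + 0.0000202 + 0.0000121 + 0.00000437 = 5.2867e-04 /h
MTBF = 1 / λ_sys = 1890 h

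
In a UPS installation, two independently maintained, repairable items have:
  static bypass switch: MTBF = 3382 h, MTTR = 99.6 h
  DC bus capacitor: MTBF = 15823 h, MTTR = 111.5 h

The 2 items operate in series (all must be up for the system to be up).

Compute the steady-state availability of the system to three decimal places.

A(static bypass switch) = MTBF/(MTBF+MTTR) = 3382/(3382+99.6) = 0.971392
A(DC bus capacitor) = MTBF/(MTBF+MTTR) = 15823/(15823+111.5) = 0.993003
Series availability: 0.971392 × 0.993003 = 0.965

0.965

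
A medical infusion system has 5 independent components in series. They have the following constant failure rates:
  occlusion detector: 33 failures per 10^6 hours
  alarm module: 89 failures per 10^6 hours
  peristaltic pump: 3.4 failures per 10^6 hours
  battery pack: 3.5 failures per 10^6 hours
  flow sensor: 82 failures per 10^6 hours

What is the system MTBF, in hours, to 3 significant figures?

4740

Series of exponential components: λ_sys = Σ λ_i
λ_sys = 0.000033 + 0.000089 + 0.0000034 + 0.0000035 + 0.000082 = 2.1090e-04 /h
MTBF = 1 / λ_sys = 4740 h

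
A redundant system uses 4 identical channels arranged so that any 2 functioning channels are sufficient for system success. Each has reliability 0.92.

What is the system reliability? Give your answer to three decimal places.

R = Σ_{i=2}^{4} C(4,i) p^i (1−p)^{4−i} with p = 0.92
C(4,2)·0.92^2·0.08^2 = 0.03250
C(4,3)·0.92^3·0.08^1 = 0.24918
C(4,4)·0.92^4·0.08^0 = 0.71639
Sum = 0.998

0.998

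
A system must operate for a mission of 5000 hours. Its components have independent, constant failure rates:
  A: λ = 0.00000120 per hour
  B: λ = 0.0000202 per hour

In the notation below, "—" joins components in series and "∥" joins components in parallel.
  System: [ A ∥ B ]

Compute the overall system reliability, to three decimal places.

0.999

R(A) = exp(−0.00000120 × 5000) = 0.99402
R(B) = exp(−0.0000202 × 5000) = 0.90393
Parallel (A and B): 1 − (1 − 0.99402)(1 − 0.90393) = 0.999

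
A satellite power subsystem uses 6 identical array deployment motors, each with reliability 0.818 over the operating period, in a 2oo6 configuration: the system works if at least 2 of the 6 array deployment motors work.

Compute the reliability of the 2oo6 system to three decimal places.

R = Σ_{i=2}^{6} C(6,i) p^i (1−p)^{6−i} with p = 0.818
C(6,2)·0.818^2·0.182^4 = 0.01101
C(6,3)·0.818^3·0.182^3 = 0.06599
C(6,4)·0.818^4·0.182^2 = 0.22246
C(6,5)·0.818^5·0.182^1 = 0.39993
C(6,6)·0.818^6·0.182^0 = 0.29958
Sum = 0.999

0.999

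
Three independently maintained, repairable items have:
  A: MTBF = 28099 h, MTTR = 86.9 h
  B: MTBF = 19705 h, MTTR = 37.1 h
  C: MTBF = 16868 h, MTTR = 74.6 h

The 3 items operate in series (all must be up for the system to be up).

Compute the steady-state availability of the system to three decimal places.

0.991

A(A) = MTBF/(MTBF+MTTR) = 28099/(28099+86.9) = 0.996917
A(B) = MTBF/(MTBF+MTTR) = 19705/(19705+37.1) = 0.998121
A(C) = MTBF/(MTBF+MTTR) = 16868/(16868+74.6) = 0.995597
Series availability: 0.996917 × 0.998121 × 0.995597 = 0.991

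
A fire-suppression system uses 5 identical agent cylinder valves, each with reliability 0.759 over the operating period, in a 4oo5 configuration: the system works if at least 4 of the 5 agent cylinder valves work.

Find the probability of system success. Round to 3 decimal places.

0.652

R = Σ_{i=4}^{5} C(5,i) p^i (1−p)^{5−i} with p = 0.759
C(5,4)·0.759^4·0.241^1 = 0.39990
C(5,5)·0.759^5·0.241^0 = 0.25189
Sum = 0.652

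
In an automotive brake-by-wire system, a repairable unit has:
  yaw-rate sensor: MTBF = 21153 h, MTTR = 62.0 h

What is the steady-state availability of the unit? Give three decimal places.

A(yaw-rate sensor) = MTBF/(MTBF+MTTR) = 21153/(21153+62.0) = 0.997

0.997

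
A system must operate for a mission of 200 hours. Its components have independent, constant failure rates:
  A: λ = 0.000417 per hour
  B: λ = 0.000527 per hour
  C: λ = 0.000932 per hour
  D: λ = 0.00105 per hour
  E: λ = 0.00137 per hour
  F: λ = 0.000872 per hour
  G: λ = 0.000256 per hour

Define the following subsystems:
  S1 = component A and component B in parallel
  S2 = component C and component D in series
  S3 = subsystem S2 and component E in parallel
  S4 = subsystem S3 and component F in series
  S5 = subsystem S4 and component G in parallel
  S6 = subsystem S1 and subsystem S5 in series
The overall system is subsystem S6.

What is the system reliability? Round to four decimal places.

0.9808

R(A) = exp(−0.000417 × 200) = 0.919983
R(B) = exp(−0.000527 × 200) = 0.899964
R(C) = exp(−0.000932 × 200) = 0.829942
R(D) = exp(−0.00105 × 200) = 0.810584
R(E) = exp(−0.00137 × 200) = 0.760332
R(F) = exp(−0.000872 × 200) = 0.839961
R(G) = exp(−0.000256 × 200) = 0.950089
Parallel (A and B): 1 − (1 − 0.919983)(1 − 0.899964) = 0.991995
Series (C and D): 0.829942 × 0.810584 = 0.672738
Parallel ([0.672738] and E): 1 − (1 − 0.672738)(1 − 0.760332) = 0.921566
Series ([0.921566] and F): 0.921566 × 0.839961 = 0.774079
Parallel ([0.774079] and G): 1 − (1 − 0.774079)(1 − 0.950089) = 0.988724
Series ([0.991995] and [0.988724]): 0.991995 × 0.988724 = 0.9808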